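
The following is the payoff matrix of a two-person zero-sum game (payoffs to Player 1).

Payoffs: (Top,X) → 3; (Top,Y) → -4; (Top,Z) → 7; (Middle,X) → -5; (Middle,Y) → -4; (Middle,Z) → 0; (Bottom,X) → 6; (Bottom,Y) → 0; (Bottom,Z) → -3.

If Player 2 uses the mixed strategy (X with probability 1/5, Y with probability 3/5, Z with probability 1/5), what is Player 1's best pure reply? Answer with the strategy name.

Expected payoff of Top: (1/5)·3 + (3/5)·(-4) + (1/5)·7 = -2/5.
Expected payoff of Middle: (1/5)·(-5) + (3/5)·(-4) + (1/5)·0 = -17/5.
Expected payoff of Bottom: (1/5)·6 + (3/5)·0 + (1/5)·(-3) = 3/5.
The largest is 3/5, so Player 1's best response is Bottom.

Bottom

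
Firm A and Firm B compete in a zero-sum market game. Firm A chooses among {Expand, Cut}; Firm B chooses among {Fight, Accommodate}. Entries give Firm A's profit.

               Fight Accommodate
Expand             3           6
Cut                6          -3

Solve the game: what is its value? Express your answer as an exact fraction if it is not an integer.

15/4

Row minima: Expand → 3, Cut → -3; maximin = 3.
Column maxima: Fight → 6, Accommodate → 6; minimax = 6.
3 ≠ 6, so there is no saddle point; optimal play is mixed.
Let Firm A play Expand with probability p. Expected payoff against Fight: 3p + 6(1−p) = −3p + 6; against Accommodate: 6p + (-3)(1−p) = 9p − 3.
Setting these equal: −3p + 6 = 9p − 3 ⇒ −12p = -9 ⇒ p = 3/4, and the value is (-3)·(3/4) + 6 = 15/4.
For Firm B: with q = P(Fight), equating Expand's and Cut's payoffs gives −3q + 6 = 9q − 3 ⇒ q = 3/4.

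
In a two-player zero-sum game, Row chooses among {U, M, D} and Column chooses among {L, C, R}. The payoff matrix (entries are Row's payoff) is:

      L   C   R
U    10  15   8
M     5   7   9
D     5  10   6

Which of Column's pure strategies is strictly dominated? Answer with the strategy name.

C

L holds Row's payoff strictly below C in every row: 10 < 15, 5 < 7, 5 < 10.
So C is strictly dominated for Column.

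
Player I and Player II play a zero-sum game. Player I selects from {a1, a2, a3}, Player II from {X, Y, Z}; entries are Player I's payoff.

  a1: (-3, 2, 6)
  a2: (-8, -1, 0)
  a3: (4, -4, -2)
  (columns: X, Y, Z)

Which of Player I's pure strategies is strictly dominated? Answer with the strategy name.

a2

a1 gives a strictly higher payoff than a2 against every column: -3 > -8, 2 > -1, 6 > 0.
So a2 is strictly dominated and Player I never plays it.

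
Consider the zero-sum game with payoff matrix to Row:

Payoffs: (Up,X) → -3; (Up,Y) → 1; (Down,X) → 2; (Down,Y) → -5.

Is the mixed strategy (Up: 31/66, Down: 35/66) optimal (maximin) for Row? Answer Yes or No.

No

Against X this mix gives (31/66)·(-3) + (35/66)·2 = -23/66.
Against Y this mix gives (31/66)·1 + (35/66)·(-5) = -24/11.
Column will play Y, holding Row to -24/11. Shifting weight toward the row that does better against Y would raise this floor (the equalizing mix achieves -13/11 against both Y and X), so the proposed strategy is not optimal.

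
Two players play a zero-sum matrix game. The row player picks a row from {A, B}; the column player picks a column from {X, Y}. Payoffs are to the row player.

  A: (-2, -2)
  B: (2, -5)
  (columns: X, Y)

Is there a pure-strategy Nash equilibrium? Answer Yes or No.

Row minima: A → -2, B → -5; maximin = -2.
Column maxima: X → 2, Y → -2; minimax = -2.
maximin = minimax = -2, so a saddle point exists.

Yes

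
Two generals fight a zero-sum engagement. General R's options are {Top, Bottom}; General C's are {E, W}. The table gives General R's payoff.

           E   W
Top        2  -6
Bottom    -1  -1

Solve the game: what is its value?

Row minima: Top → -6, Bottom → -1; maximin = -1.
Column maxima: E → 2, W → -1; minimax = -1.
Since maximin = minimax = -1, there is a saddle point and the value is -1.

-1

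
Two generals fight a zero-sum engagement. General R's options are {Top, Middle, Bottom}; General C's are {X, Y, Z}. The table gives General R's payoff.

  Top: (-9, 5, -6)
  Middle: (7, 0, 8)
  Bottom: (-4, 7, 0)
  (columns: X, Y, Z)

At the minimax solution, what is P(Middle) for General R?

Row minima: Top → -9, Middle → 0, Bottom → -4; maximin = 0.
Column maxima: X → 7, Y → 7, Z → 8; minimax = 7.
0 ≠ 7, so there is no saddle point; optimal play is mixed.
Top is strictly dominated by Bottom, so General R never plays it.
Z is strictly dominated by X (it gives General R strictly more in every row), so General C never plays it.
On the remaining 2×2 (Middle, Bottom vs X, Y):
Let General R play Middle with probability p. Expected payoff against X: 7p + (-4)(1−p) = 11p − 4; against Y: 0p + 7(1−p) = −7p + 7.
Setting these equal: 11p − 4 = −7p + 7 ⇒ 18p = 11 ⇒ p = 11/18, and the value is (11)·(11/18) − 4 = 49/18.
For General C: with q = P(X), equating Middle's and Bottom's payoffs gives 7q = −11q + 7 ⇒ q = 7/18.

11/18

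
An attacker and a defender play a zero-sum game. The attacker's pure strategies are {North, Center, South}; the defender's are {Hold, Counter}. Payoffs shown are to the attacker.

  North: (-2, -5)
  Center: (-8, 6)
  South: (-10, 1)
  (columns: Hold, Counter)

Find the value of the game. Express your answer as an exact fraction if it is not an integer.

-52/17

Row minima: North → -5, Center → -8, South → -10; maximin = -5.
Column maxima: Hold → -2, Counter → 6; minimax = -2.
-5 ≠ -2, so there is no saddle point; optimal play is mixed.
South is strictly dominated by Center, so the attacker never plays it.
On the remaining 2×2 (North, Center vs Hold, Counter):
Let the attacker play North with probability p. Expected payoff against Hold: (-2)p + (-8)(1−p) = 6p − 8; against Counter: (-5)p + 6(1−p) = −11p + 6.
Setting these equal: 6p − 8 = −11p + 6 ⇒ 17p = 14 ⇒ p = 14/17, and the value is (6)·(14/17) − 8 = -52/17.
For the defender: with q = P(Hold), equating North's and Center's payoffs gives 3q − 5 = −14q + 6 ⇒ q = 11/17.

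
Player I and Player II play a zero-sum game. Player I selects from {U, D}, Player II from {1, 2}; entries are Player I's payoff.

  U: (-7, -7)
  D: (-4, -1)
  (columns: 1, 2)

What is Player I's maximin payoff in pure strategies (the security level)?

-4

Row minima: U → -7, D → -4.
The best of these is -4.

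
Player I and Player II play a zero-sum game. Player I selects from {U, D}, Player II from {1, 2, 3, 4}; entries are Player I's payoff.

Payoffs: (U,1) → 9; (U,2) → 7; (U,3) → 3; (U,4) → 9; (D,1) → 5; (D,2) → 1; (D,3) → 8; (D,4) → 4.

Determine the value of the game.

53/11

Row minima: U → 3, D → 1; maximin = 3.
Column maxima: 1 → 9, 2 → 7, 3 → 8, 4 → 9; minimax = 7.
3 ≠ 7, so there is no saddle point; optimal play is mixed.
1 is strictly dominated by 2 (it gives Player I strictly more in every row), so Player II never plays it.
4 is strictly dominated by 2 (it gives Player I strictly more in every row), so Player II never plays it.
On the remaining 2×2 (U, D vs 2, 3):
Let Player I play U with probability p. Expected payoff against 2: 7p + 1(1−p) = 6p + 1; against 3: 3p + 8(1−p) = −5p + 8.
Setting these equal: 6p + 1 = −5p + 8 ⇒ 11p = 7 ⇒ p = 7/11, and the value is (6)·(7/11) + 1 = 53/11.
For Player II: with q = P(2), equating U's and D's payoffs gives 4q + 3 = −7q + 8 ⇒ q = 5/11.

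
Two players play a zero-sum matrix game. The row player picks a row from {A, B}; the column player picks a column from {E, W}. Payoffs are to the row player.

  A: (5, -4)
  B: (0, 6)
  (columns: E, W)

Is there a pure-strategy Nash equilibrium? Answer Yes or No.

Row minima: A → -4, B → 0; maximin = 0.
Column maxima: E → 5, W → 6; minimax = 5.
0 ≠ 5, so no pure-strategy equilibrium exists.

No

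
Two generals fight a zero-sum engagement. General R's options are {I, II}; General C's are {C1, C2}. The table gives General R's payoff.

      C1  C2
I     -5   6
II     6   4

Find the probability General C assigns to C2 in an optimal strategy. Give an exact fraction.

11/13

Row minima: I → -5, II → 4; maximin = 4.
Column maxima: C1 → 6, C2 → 6; minimax = 6.
4 ≠ 6, so there is no saddle point; optimal play is mixed.
Let General R play I with probability p. Expected payoff against C1: (-5)p + 6(1−p) = −11p + 6; against C2: 6p + 4(1−p) = 2p + 4.
Setting these equal: −11p + 6 = 2p + 4 ⇒ −13p = -2 ⇒ p = 2/13, and the value is (-11)·(2/13) + 6 = 56/13.
For General C: with q = P(C1), equating I's and II's payoffs gives −11q + 6 = 2q + 4 ⇒ q = 2/13.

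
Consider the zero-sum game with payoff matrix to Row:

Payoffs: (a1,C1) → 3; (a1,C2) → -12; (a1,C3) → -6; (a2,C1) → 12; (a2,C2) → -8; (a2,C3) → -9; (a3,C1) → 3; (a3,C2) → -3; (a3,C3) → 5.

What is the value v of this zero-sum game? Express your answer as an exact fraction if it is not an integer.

Row minima: a1 → -12, a2 → -9, a3 → -3; maximin = -3.
Column maxima: C1 → 12, C2 → -3, C3 → 5; minimax = -3.
Since maximin = minimax = -3, there is a saddle point and the value is -3.

-3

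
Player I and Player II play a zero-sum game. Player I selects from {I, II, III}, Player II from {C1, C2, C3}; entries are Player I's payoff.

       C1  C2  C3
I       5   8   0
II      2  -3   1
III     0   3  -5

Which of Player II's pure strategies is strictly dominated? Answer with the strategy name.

C3 holds Player I's payoff strictly below C1 in every row: 0 < 5, 1 < 2, -5 < 0.
So C1 is strictly dominated for Player II.

C1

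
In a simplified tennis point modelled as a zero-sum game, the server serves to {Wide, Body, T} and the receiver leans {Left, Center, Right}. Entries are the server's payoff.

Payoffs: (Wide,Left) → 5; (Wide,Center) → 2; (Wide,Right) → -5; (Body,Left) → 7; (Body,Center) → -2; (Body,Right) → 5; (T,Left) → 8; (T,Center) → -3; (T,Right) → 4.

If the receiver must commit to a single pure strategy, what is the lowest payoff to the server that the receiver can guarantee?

Column maxima: Left → 8, Center → 2, Right → 5.
The smallest of these is 2.

2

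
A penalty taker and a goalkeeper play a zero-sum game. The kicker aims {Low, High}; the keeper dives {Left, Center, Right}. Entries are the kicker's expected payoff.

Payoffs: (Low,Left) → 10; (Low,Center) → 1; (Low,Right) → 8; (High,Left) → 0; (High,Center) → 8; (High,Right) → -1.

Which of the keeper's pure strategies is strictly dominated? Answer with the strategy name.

Left

Right holds the kicker's payoff strictly below Left in every row: 8 < 10, -1 < 0.
So Left is strictly dominated for the keeper.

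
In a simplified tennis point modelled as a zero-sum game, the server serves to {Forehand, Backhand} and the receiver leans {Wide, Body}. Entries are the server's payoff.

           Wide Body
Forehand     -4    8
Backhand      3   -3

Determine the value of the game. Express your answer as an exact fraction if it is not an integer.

Row minima: Forehand → -4, Backhand → -3; maximin = -3.
Column maxima: Wide → 3, Body → 8; minimax = 3.
-3 ≠ 3, so there is no saddle point; optimal play is mixed.
Let the server play Forehand with probability p. Expected payoff against Wide: (-4)p + 3(1−p) = −7p + 3; against Body: 8p + (-3)(1−p) = 11p − 3.
Setting these equal: −7p + 3 = 11p − 3 ⇒ −18p = -6 ⇒ p = 1/3, and the value is (-7)·(1/3) + 3 = 2/3.
For the receiver: with q = P(Wide), equating Forehand's and Backhand's payoffs gives −12q + 8 = 6q − 3 ⇒ q = 11/18.

2/3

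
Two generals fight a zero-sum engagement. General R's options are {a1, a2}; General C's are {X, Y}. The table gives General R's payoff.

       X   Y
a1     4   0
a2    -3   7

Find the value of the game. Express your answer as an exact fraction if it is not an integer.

Row minima: a1 → 0, a2 → -3; maximin = 0.
Column maxima: X → 4, Y → 7; minimax = 4.
0 ≠ 4, so there is no saddle point; optimal play is mixed.
Let General R play a1 with probability p. Expected payoff against X: 4p + (-3)(1−p) = 7p − 3; against Y: 0p + 7(1−p) = −7p + 7.
Setting these equal: 7p − 3 = −7p + 7 ⇒ 14p = 10 ⇒ p = 5/7, and the value is (7)·(5/7) − 3 = 2.
For General C: with q = P(X), equating a1's and a2's payoffs gives 4q = −10q + 7 ⇒ q = 1/2.

2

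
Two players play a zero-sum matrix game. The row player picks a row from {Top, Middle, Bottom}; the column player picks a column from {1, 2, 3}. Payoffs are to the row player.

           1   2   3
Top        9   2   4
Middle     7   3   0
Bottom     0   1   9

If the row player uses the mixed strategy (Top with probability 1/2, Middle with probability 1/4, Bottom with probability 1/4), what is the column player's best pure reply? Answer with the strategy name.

If the column player plays 1, the row player's expected payoff is (1/2)·9 + (1/4)·7 + (1/4)·0 = 25/4.
If the column player plays 2, the row player's expected payoff is (1/2)·2 + (1/4)·3 + (1/4)·1 = 2.
If the column player plays 3, the row player's expected payoff is (1/2)·4 + (1/4)·0 + (1/4)·9 = 17/4.
The column player minimizes the row player's payoff; the smallest is 2, so the best response is 2.

2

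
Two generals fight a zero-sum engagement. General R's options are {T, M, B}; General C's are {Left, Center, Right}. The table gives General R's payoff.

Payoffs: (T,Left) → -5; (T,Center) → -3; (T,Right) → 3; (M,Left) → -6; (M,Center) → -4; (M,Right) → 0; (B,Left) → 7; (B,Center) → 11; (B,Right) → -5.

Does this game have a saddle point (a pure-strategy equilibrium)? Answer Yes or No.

Row minima: T → -5, M → -6, B → -5; maximin = -5.
Column maxima: Left → 7, Center → 11, Right → 3; minimax = 3.
-5 ≠ 3, so no pure-strategy equilibrium exists.

No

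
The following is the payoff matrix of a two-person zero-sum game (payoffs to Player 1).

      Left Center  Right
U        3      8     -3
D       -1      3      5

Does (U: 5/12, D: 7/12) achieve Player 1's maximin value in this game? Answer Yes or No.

No

Against Left this mix gives (5/12)·3 + (7/12)·(-1) = 2/3.
Against Center this mix gives (5/12)·8 + (7/12)·3 = 61/12.
Against Right this mix gives (5/12)·(-3) + (7/12)·5 = 5/3.
Player 2 will play Left, holding Player 1 to 2/3. Shifting weight toward the row that does better against Left would raise this floor (the equalizing mix achieves 1 against both Left and Right), so the proposed strategy is not optimal.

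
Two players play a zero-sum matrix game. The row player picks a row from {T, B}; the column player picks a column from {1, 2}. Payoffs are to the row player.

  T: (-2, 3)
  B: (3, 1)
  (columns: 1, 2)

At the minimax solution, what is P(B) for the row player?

5/7

Row minima: T → -2, B → 1; maximin = 1.
Column maxima: 1 → 3, 2 → 3; minimax = 3.
1 ≠ 3, so there is no saddle point; optimal play is mixed.
Let the row player play T with probability p. Expected payoff against 1: (-2)p + 3(1−p) = −5p + 3; against 2: 3p + 1(1−p) = 2p + 1.
Setting these equal: −5p + 3 = 2p + 1 ⇒ −7p = -2 ⇒ p = 2/7, and the value is (-5)·(2/7) + 3 = 11/7.
For the column player: with q = P(1), equating T's and B's payoffs gives −5q + 3 = 2q + 1 ⇒ q = 2/7.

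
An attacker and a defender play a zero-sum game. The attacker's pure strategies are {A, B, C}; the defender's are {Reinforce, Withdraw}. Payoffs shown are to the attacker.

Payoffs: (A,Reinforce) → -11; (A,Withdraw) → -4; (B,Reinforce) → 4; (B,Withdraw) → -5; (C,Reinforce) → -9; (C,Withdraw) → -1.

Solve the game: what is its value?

Row minima: A → -11, B → -5, C → -9; maximin = -5.
Column maxima: Reinforce → 4, Withdraw → -1; minimax = -1.
-5 ≠ -1, so there is no saddle point; optimal play is mixed.
A is strictly dominated by C, so the attacker never plays it.
On the remaining 2×2 (B, C vs Reinforce, Withdraw):
Let the attacker play B with probability p. Expected payoff against Reinforce: 4p + (-9)(1−p) = 13p − 9; against Withdraw: (-5)p + (-1)(1−p) = −4p − 1.
Setting these equal: 13p − 9 = −4p − 1 ⇒ 17p = 8 ⇒ p = 8/17, and the value is (13)·(8/17) − 9 = -49/17.
For the defender: with q = P(Reinforce), equating B's and C's payoffs gives 9q − 5 = −8q − 1 ⇒ q = 4/17.

-49/17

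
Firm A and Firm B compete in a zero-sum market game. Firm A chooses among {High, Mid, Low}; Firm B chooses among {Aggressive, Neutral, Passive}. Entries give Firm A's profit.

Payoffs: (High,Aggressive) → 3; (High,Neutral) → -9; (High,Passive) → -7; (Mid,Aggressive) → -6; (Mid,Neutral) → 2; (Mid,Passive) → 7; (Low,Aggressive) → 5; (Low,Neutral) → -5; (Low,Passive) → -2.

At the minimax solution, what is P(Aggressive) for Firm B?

Row minima: High → -9, Mid → -6, Low → -5; maximin = -5.
Column maxima: Aggressive → 5, Neutral → 2, Passive → 7; minimax = 2.
-5 ≠ 2, so there is no saddle point; optimal play is mixed.
High is strictly dominated by Low, so Firm A never plays it.
Passive is strictly dominated by Neutral (it gives Firm A strictly more in every row), so Firm B never plays it.
On the remaining 2×2 (Mid, Low vs Aggressive, Neutral):
Let Firm A play Mid with probability p. Expected payoff against Aggressive: (-6)p + 5(1−p) = −11p + 5; against Neutral: 2p + (-5)(1−p) = 7p − 5.
Setting these equal: −11p + 5 = 7p − 5 ⇒ −18p = -10 ⇒ p = 5/9, and the value is (-11)·(5/9) + 5 = -10/9.
For Firm B: with q = P(Aggressive), equating Mid's and Low's payoffs gives −8q + 2 = 10q − 5 ⇒ q = 7/18.

7/18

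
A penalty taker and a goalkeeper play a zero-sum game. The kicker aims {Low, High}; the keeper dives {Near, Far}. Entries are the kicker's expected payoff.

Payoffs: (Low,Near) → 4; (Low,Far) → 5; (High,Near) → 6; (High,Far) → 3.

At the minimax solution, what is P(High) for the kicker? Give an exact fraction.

Row minima: Low → 4, High → 3; maximin = 4.
Column maxima: Near → 6, Far → 5; minimax = 5.
4 ≠ 5, so there is no saddle point; optimal play is mixed.
Let the kicker play Low with probability p. Expected payoff against Near: 4p + 6(1−p) = −2p + 6; against Far: 5p + 3(1−p) = 2p + 3.
Setting these equal: −2p + 6 = 2p + 3 ⇒ −4p = -3 ⇒ p = 3/4, and the value is (-2)·(3/4) + 6 = 9/2.
For the keeper: with q = P(Near), equating Low's and High's payoffs gives −q + 5 = 3q + 3 ⇒ q = 1/2.

1/4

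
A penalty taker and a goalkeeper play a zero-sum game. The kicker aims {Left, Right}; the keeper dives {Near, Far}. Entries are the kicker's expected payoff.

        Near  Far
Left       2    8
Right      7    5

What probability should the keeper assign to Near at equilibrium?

3/8

Row minima: Left → 2, Right → 5; maximin = 5.
Column maxima: Near → 7, Far → 8; minimax = 7.
5 ≠ 7, so there is no saddle point; optimal play is mixed.
Let the kicker play Left with probability p. Expected payoff against Near: 2p + 7(1−p) = −5p + 7; against Far: 8p + 5(1−p) = 3p + 5.
Setting these equal: −5p + 7 = 3p + 5 ⇒ −8p = -2 ⇒ p = 1/4, and the value is (-5)·(1/4) + 7 = 23/4.
For the keeper: with q = P(Near), equating Left's and Right's payoffs gives −6q + 8 = 2q + 5 ⇒ q = 3/8.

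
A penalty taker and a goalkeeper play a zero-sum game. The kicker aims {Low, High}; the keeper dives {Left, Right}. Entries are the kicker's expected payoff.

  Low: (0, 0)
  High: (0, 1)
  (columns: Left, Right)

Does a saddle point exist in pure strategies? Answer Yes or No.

Row minima: Low → 0, High → 0; maximin = 0.
Column maxima: Left → 0, Right → 1; minimax = 0.
maximin = minimax = 0, so a saddle point exists.

Yes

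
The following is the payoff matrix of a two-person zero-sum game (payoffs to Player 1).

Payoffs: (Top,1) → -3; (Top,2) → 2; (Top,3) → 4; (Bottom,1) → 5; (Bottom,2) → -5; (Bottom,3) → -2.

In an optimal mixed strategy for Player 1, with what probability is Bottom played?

1/3

Row minima: Top → -3, Bottom → -5; maximin = -3.
Column maxima: 1 → 5, 2 → 2, 3 → 4; minimax = 2.
-3 ≠ 2, so there is no saddle point; optimal play is mixed.
3 is strictly dominated by 2 (it gives Player 1 strictly more in every row), so Player 2 never plays it.
On the remaining 2×2 (Top, Bottom vs 1, 2):
Let Player 1 play Top with probability p. Expected payoff against 1: (-3)p + 5(1−p) = −8p + 5; against 2: 2p + (-5)(1−p) = 7p − 5.
Setting these equal: −8p + 5 = 7p − 5 ⇒ −15p = -10 ⇒ p = 2/3, and the value is (-8)·(2/3) + 5 = -1/3.
For Player 2: with q = P(1), equating Top's and Bottom's payoffs gives −5q + 2 = 10q − 5 ⇒ q = 7/15.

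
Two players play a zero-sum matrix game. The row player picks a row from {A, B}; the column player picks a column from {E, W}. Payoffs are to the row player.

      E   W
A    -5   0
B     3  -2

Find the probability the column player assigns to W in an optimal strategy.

4/5

Row minima: A → -5, B → -2; maximin = -2.
Column maxima: E → 3, W → 0; minimax = 0.
-2 ≠ 0, so there is no saddle point; optimal play is mixed.
Let the row player play A with probability p. Expected payoff against E: (-5)p + 3(1−p) = −8p + 3; against W: 0p + (-2)(1−p) = 2p − 2.
Setting these equal: −8p + 3 = 2p − 2 ⇒ −10p = -5 ⇒ p = 1/2, and the value is (-8)·(1/2) + 3 = -1.
For the column player: with q = P(E), equating A's and B's payoffs gives −5q = 5q − 2 ⇒ q = 1/5.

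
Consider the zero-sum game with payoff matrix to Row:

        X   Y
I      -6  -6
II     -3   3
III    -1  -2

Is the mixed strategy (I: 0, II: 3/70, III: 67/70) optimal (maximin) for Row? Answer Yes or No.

No

Against X this mix gives (3/70)·(-3) + (67/70)·(-1) = -38/35.
Against Y this mix gives (3/70)·3 + (67/70)·(-2) = -25/14.
Column will play Y, holding Row to -25/14. Shifting weight toward the row that does better against Y would raise this floor (the equalizing mix achieves -9/7 against both Y and X), so the proposed strategy is not optimal.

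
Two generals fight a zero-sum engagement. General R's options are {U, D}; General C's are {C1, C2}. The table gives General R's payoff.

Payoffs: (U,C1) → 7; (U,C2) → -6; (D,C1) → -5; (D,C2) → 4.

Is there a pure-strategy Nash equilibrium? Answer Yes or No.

No

Row minima: U → -6, D → -5; maximin = -5.
Column maxima: C1 → 7, C2 → 4; minimax = 4.
-5 ≠ 4, so no pure-strategy equilibrium exists.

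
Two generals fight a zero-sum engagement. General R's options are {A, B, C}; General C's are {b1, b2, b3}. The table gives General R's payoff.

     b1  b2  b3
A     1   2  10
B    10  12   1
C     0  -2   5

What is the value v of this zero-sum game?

11/2

Row minima: A → 1, B → 1, C → -2; maximin = 1.
Column maxima: b1 → 10, b2 → 12, b3 → 10; minimax = 10.
1 ≠ 10, so there is no saddle point; optimal play is mixed.
C is strictly dominated by A, so General R never plays it.
With C eliminated, b2 is strictly dominated by b1 (it gives General R strictly more in every remaining row), so General C never plays it.
On the remaining 2×2 (A, B vs b1, b3):
Let General R play A with probability p. Expected payoff against b1: 1p + 10(1−p) = −9p + 10; against b3: 10p + 1(1−p) = 9p + 1.
Setting these equal: −9p + 10 = 9p + 1 ⇒ −18p = -9 ⇒ p = 1/2, and the value is (-9)·(1/2) + 10 = 11/2.
For General C: with q = P(b1), equating A's and B's payoffs gives −9q + 10 = 9q + 1 ⇒ q = 1/2.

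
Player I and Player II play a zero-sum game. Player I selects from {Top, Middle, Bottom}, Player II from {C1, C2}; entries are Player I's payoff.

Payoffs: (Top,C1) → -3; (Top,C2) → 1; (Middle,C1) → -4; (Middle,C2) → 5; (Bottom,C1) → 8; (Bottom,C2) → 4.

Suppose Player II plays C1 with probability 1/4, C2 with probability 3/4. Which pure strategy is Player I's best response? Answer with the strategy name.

Expected payoff of Top: (1/4)·(-3) + (3/4)·1 = 0.
Expected payoff of Middle: (1/4)·(-4) + (3/4)·5 = 11/4.
Expected payoff of Bottom: (1/4)·8 + (3/4)·4 = 5.
The largest is 5, so Player I's best response is Bottom.

Bottom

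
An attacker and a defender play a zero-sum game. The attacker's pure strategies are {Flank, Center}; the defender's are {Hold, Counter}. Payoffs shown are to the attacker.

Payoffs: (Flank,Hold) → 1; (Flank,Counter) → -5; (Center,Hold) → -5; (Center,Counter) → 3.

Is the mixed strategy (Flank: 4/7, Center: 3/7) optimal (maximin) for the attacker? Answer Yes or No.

Yes

Against Hold this mix gives (4/7)·1 + (3/7)·(-5) = -11/7.
Against Counter this mix gives (4/7)·(-5) + (3/7)·3 = -11/7.
All of the defender's active replies (Hold, Counter) yield -11/7, and no column does worse for the attacker. The mix makes the defender indifferent and guarantees -11/7, so it is optimal.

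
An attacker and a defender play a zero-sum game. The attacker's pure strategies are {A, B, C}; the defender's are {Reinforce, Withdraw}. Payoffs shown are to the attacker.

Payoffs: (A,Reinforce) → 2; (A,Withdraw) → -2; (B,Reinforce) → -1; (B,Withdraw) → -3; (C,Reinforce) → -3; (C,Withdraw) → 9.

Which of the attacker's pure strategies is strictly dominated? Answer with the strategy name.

B

A gives a strictly higher payoff than B against every column: 2 > -1, -2 > -3.
So B is strictly dominated and the attacker never plays it.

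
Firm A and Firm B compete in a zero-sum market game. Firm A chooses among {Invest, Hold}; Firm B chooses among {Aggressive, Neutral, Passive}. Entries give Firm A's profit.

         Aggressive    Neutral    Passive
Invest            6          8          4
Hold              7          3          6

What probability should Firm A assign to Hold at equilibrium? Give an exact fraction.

Row minima: Invest → 4, Hold → 3; maximin = 4.
Column maxima: Aggressive → 7, Neutral → 8, Passive → 6; minimax = 6.
4 ≠ 6, so there is no saddle point; optimal play is mixed.
Aggressive is strictly dominated by Passive (it gives Firm A strictly more in every row), so Firm B never plays it.
On the remaining 2×2 (Invest, Hold vs Neutral, Passive):
Let Firm A play Invest with probability p. Expected payoff against Neutral: 8p + 3(1−p) = 5p + 3; against Passive: 4p + 6(1−p) = −2p + 6.
Setting these equal: 5p + 3 = −2p + 6 ⇒ 7p = 3 ⇒ p = 3/7, and the value is (5)·(3/7) + 3 = 36/7.
For Firm B: with q = P(Neutral), equating Invest's and Hold's payoffs gives 4q + 4 = −3q + 6 ⇒ q = 2/7.

4/7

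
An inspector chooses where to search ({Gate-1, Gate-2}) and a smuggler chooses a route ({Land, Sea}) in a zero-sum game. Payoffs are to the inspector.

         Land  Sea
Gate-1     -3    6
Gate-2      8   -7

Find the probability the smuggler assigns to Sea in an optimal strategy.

Row minima: Gate-1 → -3, Gate-2 → -7; maximin = -3.
Column maxima: Land → 8, Sea → 6; minimax = 6.
-3 ≠ 6, so there is no saddle point; optimal play is mixed.
Let the inspector play Gate-1 with probability p. Expected payoff against Land: (-3)p + 8(1−p) = −11p + 8; against Sea: 6p + (-7)(1−p) = 13p − 7.
Setting these equal: −11p + 8 = 13p − 7 ⇒ −24p = -15 ⇒ p = 5/8, and the value is (-11)·(5/8) + 8 = 9/8.
For the smuggler: with q = P(Land), equating Gate-1's and Gate-2's payoffs gives −9q + 6 = 15q − 7 ⇒ q = 13/24.

11/24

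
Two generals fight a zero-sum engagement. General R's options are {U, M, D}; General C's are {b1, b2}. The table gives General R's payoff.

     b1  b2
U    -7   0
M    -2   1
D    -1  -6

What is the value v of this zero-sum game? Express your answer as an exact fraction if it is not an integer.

Row minima: U → -7, M → -2, D → -6; maximin = -2.
Column maxima: b1 → -1, b2 → 1; minimax = -1.
-2 ≠ -1, so there is no saddle point; optimal play is mixed.
U is strictly dominated by M, so General R never plays it.
On the remaining 2×2 (M, D vs b1, b2):
Let General R play M with probability p. Expected payoff against b1: (-2)p + (-1)(1−p) = −p − 1; against b2: 1p + (-6)(1−p) = 7p − 6.
Setting these equal: −p − 1 = 7p − 6 ⇒ −8p = -5 ⇒ p = 5/8, and the value is (-1)·(5/8) − 1 = -13/8.
For General C: with q = P(b1), equating M's and D's payoffs gives −3q + 1 = 5q − 6 ⇒ q = 7/8.

-13/8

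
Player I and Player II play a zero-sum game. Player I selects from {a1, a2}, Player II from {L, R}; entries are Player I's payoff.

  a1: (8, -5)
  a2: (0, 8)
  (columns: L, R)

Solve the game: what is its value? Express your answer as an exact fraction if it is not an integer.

Row minima: a1 → -5, a2 → 0; maximin = 0.
Column maxima: L → 8, R → 8; minimax = 8.
0 ≠ 8, so there is no saddle point; optimal play is mixed.
Let Player I play a1 with probability p. Expected payoff against L: 8p + 0(1−p) = 8p; against R: (-5)p + 8(1−p) = −13p + 8.
Setting these equal: 8p = −13p + 8 ⇒ 21p = 8 ⇒ p = 8/21, and the value is (8)·(8/21) = 64/21.
For Player II: with q = P(L), equating a1's and a2's payoffs gives 13q − 5 = −8q + 8 ⇒ q = 13/21.

64/21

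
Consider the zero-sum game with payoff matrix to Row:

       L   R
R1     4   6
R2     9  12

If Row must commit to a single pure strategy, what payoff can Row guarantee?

9

Row minima: R1 → 4, R2 → 9.
The best of these is 9.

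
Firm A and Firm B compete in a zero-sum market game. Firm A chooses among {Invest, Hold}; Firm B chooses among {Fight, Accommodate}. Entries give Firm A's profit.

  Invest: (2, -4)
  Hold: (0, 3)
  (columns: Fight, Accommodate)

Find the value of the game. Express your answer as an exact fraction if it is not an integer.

Row minima: Invest → -4, Hold → 0; maximin = 0.
Column maxima: Fight → 2, Accommodate → 3; minimax = 2.
0 ≠ 2, so there is no saddle point; optimal play is mixed.
Let Firm A play Invest with probability p. Expected payoff against Fight: 2p + 0(1−p) = 2p; against Accommodate: (-4)p + 3(1−p) = −7p + 3.
Setting these equal: 2p = −7p + 3 ⇒ 9p = 3 ⇒ p = 1/3, and the value is (2)·(1/3) = 2/3.
For Firm B: with q = P(Fight), equating Invest's and Hold's payoffs gives 6q − 4 = −3q + 3 ⇒ q = 7/9.

2/3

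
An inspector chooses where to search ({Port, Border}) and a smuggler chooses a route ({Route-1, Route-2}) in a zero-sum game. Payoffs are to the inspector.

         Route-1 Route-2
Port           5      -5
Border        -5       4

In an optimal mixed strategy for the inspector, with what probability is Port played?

Row minima: Port → -5, Border → -5; maximin = -5.
Column maxima: Route-1 → 5, Route-2 → 4; minimax = 4.
-5 ≠ 4, so there is no saddle point; optimal play is mixed.
Let the inspector play Port with probability p. Expected payoff against Route-1: 5p + (-5)(1−p) = 10p − 5; against Route-2: (-5)p + 4(1−p) = −9p + 4.
Setting these equal: 10p − 5 = −9p + 4 ⇒ 19p = 9 ⇒ p = 9/19, and the value is (10)·(9/19) − 5 = -5/19.
For the smuggler: with q = P(Route-1), equating Port's and Border's payoffs gives 10q − 5 = −9q + 4 ⇒ q = 9/19.

9/19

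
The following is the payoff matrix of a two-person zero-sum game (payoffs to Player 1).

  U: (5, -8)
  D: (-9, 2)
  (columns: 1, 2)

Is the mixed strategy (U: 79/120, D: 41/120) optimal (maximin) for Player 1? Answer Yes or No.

Against 1 this mix gives (79/120)·5 + (41/120)·(-9) = 13/60.
Against 2 this mix gives (79/120)·(-8) + (41/120)·2 = -55/12.
Player 2 will play 2, holding Player 1 to -55/12. Shifting weight toward the row that does better against 2 would raise this floor (the equalizing mix achieves -31/12 against both 2 and 1), so the proposed strategy is not optimal.

No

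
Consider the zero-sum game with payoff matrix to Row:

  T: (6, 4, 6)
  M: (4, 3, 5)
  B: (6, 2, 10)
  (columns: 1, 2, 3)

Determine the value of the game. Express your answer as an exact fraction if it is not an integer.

Row minima: T → 4, M → 3, B → 2; maximin = 4.
Column maxima: 1 → 6, 2 → 4, 3 → 10; minimax = 4.
Since maximin = minimax = 4, there is a saddle point and the value is 4.

4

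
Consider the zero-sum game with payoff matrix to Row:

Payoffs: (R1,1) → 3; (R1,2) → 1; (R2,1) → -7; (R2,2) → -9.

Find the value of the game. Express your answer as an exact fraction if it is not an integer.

Row minima: R1 → 1, R2 → -9; maximin = 1.
Column maxima: 1 → 3, 2 → 1; minimax = 1.
Since maximin = minimax = 1, there is a saddle point and the value is 1.

1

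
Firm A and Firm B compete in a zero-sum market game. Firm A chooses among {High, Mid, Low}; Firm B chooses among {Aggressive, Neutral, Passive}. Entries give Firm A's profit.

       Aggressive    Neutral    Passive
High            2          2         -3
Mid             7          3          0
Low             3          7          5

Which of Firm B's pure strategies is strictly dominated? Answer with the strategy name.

Passive holds Firm A's payoff strictly below Neutral in every row: -3 < 2, 0 < 3, 5 < 7.
So Neutral is strictly dominated for Firm B.

Neutral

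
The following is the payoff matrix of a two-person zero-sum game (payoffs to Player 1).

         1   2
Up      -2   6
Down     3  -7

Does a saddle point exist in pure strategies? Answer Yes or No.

Row minima: Up → -2, Down → -7; maximin = -2.
Column maxima: 1 → 3, 2 → 6; minimax = 3.
-2 ≠ 3, so no pure-strategy equilibrium exists.

No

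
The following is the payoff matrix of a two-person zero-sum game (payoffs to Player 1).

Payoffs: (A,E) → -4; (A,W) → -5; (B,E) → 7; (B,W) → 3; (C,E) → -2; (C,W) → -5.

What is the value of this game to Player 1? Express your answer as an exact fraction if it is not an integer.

3

Row minima: A → -5, B → 3, C → -5; maximin = 3.
Column maxima: E → 7, W → 3; minimax = 3.
Since maximin = minimax = 3, there is a saddle point and the value is 3.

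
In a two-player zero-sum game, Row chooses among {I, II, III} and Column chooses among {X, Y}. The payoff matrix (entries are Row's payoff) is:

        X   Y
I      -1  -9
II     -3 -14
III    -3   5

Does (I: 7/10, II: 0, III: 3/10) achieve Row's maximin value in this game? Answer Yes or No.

Against X this mix gives (7/10)·(-1) + (3/10)·(-3) = -8/5.
Against Y this mix gives (7/10)·(-9) + (3/10)·5 = -24/5.
Column will play Y, holding Row to -24/5. Shifting weight toward the row that does better against Y would raise this floor (the equalizing mix achieves -2 against both Y and X), so the proposed strategy is not optimal.

No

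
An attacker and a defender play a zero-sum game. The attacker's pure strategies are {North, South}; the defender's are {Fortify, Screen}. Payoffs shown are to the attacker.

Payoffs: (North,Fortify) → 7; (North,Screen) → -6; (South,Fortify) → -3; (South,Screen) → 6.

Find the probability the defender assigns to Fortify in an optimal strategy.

6/11

Row minima: North → -6, South → -3; maximin = -3.
Column maxima: Fortify → 7, Screen → 6; minimax = 6.
-3 ≠ 6, so there is no saddle point; optimal play is mixed.
Let the attacker play North with probability p. Expected payoff against Fortify: 7p + (-3)(1−p) = 10p − 3; against Screen: (-6)p + 6(1−p) = −12p + 6.
Setting these equal: 10p − 3 = −12p + 6 ⇒ 22p = 9 ⇒ p = 9/22, and the value is (10)·(9/22) − 3 = 12/11.
For the defender: with q = P(Fortify), equating North's and South's payoffs gives 13q − 6 = −9q + 6 ⇒ q = 6/11.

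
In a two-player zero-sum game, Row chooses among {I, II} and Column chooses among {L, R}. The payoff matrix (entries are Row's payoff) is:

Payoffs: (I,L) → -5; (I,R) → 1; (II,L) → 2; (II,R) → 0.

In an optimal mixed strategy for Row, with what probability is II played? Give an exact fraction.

3/4

Row minima: I → -5, II → 0; maximin = 0.
Column maxima: L → 2, R → 1; minimax = 1.
0 ≠ 1, so there is no saddle point; optimal play is mixed.
Let Row play I with probability p. Expected payoff against L: (-5)p + 2(1−p) = −7p + 2; against R: 1p + 0(1−p) = p.
Setting these equal: −7p + 2 = p ⇒ −8p = -2 ⇒ p = 1/4, and the value is (-7)·(1/4) + 2 = 1/4.
For Column: with q = P(L), equating I's and II's payoffs gives −6q + 1 = 2q ⇒ q = 1/8.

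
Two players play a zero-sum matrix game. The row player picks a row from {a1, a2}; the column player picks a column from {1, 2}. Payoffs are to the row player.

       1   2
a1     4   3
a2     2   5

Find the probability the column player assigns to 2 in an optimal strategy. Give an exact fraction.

Row minima: a1 → 3, a2 → 2; maximin = 3.
Column maxima: 1 → 4, 2 → 5; minimax = 4.
3 ≠ 4, so there is no saddle point; optimal play is mixed.
Let the row player play a1 with probability p. Expected payoff against 1: 4p + 2(1−p) = 2p + 2; against 2: 3p + 5(1−p) = −2p + 5.
Setting these equal: 2p + 2 = −2p + 5 ⇒ 4p = 3 ⇒ p = 3/4, and the value is (2)·(3/4) + 2 = 7/2.
For the column player: with q = P(1), equating a1's and a2's payoffs gives q + 3 = −3q + 5 ⇒ q = 1/2.

1/2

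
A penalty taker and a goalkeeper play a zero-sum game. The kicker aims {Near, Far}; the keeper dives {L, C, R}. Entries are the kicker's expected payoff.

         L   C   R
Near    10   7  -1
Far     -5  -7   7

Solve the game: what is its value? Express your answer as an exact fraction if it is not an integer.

Row minima: Near → -1, Far → -7; maximin = -1.
Column maxima: L → 10, C → 7, R → 7; minimax = 7.
-1 ≠ 7, so there is no saddle point; optimal play is mixed.
L is strictly dominated by C (it gives the kicker strictly more in every row), so the keeper never plays it.
On the remaining 2×2 (Near, Far vs C, R):
Let the kicker play Near with probability p. Expected payoff against C: 7p + (-7)(1−p) = 14p − 7; against R: (-1)p + 7(1−p) = −8p + 7.
Setting these equal: 14p − 7 = −8p + 7 ⇒ 22p = 14 ⇒ p = 7/11, and the value is (14)·(7/11) − 7 = 21/11.
For the keeper: with q = P(C), equating Near's and Far's payoffs gives 8q − 1 = −14q + 7 ⇒ q = 4/11.

21/11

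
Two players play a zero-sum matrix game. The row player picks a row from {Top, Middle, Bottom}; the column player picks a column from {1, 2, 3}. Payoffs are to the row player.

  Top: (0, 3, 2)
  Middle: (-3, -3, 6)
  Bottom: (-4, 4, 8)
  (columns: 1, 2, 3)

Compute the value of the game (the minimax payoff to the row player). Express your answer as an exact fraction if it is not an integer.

Row minima: Top → 0, Middle → -3, Bottom → -4; maximin = 0.
Column maxima: 1 → 0, 2 → 4, 3 → 8; minimax = 0.
Since maximin = minimax = 0, there is a saddle point and the value is 0.

0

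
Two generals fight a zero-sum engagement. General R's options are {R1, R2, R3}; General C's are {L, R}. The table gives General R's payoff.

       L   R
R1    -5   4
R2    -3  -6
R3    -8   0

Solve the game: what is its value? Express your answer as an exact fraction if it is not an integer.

Row minima: R1 → -5, R2 → -6, R3 → -8; maximin = -5.
Column maxima: L → -3, R → 4; minimax = -3.
-5 ≠ -3, so there is no saddle point; optimal play is mixed.
R3 is strictly dominated by R1, so General R never plays it.
On the remaining 2×2 (R1, R2 vs L, R):
Let General R play R1 with probability p. Expected payoff against L: (-5)p + (-3)(1−p) = −2p − 3; against R: 4p + (-6)(1−p) = 10p − 6.
Setting these equal: −2p − 3 = 10p − 6 ⇒ −12p = -3 ⇒ p = 1/4, and the value is (-2)·(1/4) − 3 = -7/2.
For General C: with q = P(L), equating R1's and R2's payoffs gives −9q + 4 = 3q − 6 ⇒ q = 5/6.

-7/2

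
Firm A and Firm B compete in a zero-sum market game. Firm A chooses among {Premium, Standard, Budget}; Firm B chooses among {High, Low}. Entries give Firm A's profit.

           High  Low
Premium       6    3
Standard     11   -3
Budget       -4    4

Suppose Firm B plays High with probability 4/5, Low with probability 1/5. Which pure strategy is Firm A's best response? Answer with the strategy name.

Standard

Expected payoff of Premium: (4/5)·6 + (1/5)·3 = 27/5.
Expected payoff of Standard: (4/5)·11 + (1/5)·(-3) = 41/5.
Expected payoff of Budget: (4/5)·(-4) + (1/5)·4 = -12/5.
The largest is 41/5, so Firm A's best response is Standard.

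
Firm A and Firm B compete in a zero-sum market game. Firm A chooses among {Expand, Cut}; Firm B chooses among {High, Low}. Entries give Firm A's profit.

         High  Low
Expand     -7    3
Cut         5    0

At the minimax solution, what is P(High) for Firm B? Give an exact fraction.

Row minima: Expand → -7, Cut → 0; maximin = 0.
Column maxima: High → 5, Low → 3; minimax = 3.
0 ≠ 3, so there is no saddle point; optimal play is mixed.
Let Firm A play Expand with probability p. Expected payoff against High: (-7)p + 5(1−p) = −12p + 5; against Low: 3p + 0(1−p) = 3p.
Setting these equal: −12p + 5 = 3p ⇒ −15p = -5 ⇒ p = 1/3, and the value is (-12)·(1/3) + 5 = 1.
For Firm B: with q = P(High), equating Expand's and Cut's payoffs gives −10q + 3 = 5q ⇒ q = 1/5.

1/5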